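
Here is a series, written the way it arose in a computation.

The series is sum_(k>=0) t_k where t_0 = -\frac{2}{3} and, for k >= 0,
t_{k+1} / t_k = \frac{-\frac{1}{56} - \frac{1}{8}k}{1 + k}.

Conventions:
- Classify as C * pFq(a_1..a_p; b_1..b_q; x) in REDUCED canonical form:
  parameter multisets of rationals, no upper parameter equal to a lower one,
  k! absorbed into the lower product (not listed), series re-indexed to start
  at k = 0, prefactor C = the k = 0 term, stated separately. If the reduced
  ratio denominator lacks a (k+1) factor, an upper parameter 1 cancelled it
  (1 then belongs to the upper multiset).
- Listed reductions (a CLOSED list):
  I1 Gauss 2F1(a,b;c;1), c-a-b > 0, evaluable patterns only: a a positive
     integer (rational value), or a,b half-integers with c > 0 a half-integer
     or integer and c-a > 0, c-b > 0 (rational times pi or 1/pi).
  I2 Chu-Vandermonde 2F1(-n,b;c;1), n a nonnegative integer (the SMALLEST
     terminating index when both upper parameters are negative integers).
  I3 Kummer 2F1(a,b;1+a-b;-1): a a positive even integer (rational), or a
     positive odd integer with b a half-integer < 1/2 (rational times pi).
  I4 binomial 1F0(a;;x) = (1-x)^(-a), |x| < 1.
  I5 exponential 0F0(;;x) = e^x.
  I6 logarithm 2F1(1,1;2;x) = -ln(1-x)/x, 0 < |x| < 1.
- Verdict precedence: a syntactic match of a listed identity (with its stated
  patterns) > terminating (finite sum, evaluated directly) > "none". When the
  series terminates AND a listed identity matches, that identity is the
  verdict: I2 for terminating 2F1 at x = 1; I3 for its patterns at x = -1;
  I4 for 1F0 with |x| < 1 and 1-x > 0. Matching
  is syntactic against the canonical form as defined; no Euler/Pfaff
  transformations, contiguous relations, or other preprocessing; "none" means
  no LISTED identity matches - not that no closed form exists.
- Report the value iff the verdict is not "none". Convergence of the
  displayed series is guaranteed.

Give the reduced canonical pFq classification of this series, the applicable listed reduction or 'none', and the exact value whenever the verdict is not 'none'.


Reduced: x = -\frac{1}{8}, 1F0, upper = {\frac{1}{7}}, lower = {-}, C = -\frac{2}{3}. Verdict (x = -\frac{1}{8}): the I4 binomial reduction applies (the 1F0 binomial series: exponent -1/7, x = -\frac{1}{8}). Its exact value is \left(-\frac{2}{3}\right) \cdot \left(\frac{9}{8}\right)^{-\frac{1}{7}}.

The tell: from the first term -\frac{2}{3}: factor the ratio over Q (C = -2/3): negated roots = parameters.
Term ratio: r(k) = -\frac{1}{8} * (k+\frac{1}{7}) / [(k+1)] - rational in k, leading ratio -\frac{1}{8}; with t_0 = -\frac{2}{3}, classification follows.


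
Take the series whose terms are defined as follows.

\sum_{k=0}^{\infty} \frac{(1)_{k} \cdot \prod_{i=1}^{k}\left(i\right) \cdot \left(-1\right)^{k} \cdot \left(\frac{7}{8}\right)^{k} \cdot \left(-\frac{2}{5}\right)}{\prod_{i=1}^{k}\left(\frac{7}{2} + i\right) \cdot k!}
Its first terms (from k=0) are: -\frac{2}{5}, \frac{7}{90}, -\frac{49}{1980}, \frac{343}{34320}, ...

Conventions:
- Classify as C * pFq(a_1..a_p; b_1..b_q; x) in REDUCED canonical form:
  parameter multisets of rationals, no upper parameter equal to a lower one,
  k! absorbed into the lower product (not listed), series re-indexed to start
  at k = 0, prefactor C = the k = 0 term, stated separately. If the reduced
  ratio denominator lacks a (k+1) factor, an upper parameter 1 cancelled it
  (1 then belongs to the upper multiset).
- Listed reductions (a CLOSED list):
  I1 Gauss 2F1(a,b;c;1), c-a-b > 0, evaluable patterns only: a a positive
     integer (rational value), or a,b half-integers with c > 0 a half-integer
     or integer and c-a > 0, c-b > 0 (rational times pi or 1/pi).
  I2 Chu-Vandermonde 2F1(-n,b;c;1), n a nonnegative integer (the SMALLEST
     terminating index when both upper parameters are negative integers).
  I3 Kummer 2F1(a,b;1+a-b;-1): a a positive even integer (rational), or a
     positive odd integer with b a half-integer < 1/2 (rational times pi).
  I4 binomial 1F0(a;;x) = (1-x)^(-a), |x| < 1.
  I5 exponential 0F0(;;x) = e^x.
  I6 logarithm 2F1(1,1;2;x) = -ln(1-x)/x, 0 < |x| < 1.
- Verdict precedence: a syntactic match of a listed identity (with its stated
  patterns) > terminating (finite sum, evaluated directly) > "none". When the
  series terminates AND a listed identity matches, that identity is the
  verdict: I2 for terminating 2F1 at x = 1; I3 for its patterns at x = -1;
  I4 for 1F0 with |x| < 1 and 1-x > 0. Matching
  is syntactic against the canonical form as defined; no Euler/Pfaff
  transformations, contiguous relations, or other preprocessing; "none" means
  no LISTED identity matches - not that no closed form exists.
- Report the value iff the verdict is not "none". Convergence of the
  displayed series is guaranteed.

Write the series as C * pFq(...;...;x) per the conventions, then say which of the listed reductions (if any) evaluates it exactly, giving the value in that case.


Classification (C = -\frac{2}{5}): 2F1 with upper {1, 1}, lower {\frac{9}{2}}, argument x = -\frac{7}{8}. Verdict: none - this 2F1 at x = -\frac{7}{8} matches no listed pattern, and upper {1, 1} holds no stopper.

The tell: with t_0 = -\frac{2}{5}, the running product (C = -2/5, x = -7/8) telescopes to a rising factorial.
Term ratio: r(k) = -\frac{7}{8} * (k+1) (k+1) / [(k+\frac{9}{2}) (k+1)] - rational in k, leading ratio -\frac{7}{8}; with t_0 = -\frac{2}{5}, classification follows.


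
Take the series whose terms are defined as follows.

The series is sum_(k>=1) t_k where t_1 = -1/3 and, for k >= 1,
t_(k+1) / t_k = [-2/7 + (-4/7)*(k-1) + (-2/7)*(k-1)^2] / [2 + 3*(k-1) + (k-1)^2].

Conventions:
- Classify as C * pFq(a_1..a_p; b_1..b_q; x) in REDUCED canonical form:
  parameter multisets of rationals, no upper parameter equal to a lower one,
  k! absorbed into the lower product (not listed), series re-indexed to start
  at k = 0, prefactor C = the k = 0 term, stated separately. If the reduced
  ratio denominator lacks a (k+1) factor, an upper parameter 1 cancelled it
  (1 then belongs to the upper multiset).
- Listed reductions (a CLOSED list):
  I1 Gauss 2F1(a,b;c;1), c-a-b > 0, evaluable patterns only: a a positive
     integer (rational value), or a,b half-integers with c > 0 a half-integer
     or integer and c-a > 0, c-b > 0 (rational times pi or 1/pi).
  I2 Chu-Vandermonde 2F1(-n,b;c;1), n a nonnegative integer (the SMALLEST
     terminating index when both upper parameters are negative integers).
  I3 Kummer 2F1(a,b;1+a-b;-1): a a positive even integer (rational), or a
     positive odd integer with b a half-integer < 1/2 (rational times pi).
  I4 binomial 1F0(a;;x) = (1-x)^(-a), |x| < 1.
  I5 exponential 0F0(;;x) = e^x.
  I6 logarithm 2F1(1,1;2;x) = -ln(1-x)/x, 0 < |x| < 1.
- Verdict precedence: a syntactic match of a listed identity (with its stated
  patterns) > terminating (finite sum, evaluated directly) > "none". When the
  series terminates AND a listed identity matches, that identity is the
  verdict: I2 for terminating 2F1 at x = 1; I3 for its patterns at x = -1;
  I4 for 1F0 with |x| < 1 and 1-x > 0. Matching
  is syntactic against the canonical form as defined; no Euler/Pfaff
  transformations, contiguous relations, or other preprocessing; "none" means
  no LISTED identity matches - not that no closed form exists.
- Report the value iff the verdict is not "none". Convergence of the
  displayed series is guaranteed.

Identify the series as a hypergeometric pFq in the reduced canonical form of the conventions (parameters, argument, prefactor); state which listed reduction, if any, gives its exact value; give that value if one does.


At argument -2/7: a 2F1 with upper {1, 1}, lower {2}, scaled by C = -1/3. Verdict at x = -2/7: the logarithmic series (I6) matches (the logarithm: parameters (1,1;2), x = -2/7). Sum: (-7/6) * ln(9/7).

First insight: t_0 being -1/3, factor the ratio over Q (C = -1/3): negated roots = parameters.
Adjacent-term ratio: r(k) = (-2/7) * (k+1) (k+1) / [(k+2) (k+1)] - rational; roots negated = parameters, x = (-2/7), C = -1/3.


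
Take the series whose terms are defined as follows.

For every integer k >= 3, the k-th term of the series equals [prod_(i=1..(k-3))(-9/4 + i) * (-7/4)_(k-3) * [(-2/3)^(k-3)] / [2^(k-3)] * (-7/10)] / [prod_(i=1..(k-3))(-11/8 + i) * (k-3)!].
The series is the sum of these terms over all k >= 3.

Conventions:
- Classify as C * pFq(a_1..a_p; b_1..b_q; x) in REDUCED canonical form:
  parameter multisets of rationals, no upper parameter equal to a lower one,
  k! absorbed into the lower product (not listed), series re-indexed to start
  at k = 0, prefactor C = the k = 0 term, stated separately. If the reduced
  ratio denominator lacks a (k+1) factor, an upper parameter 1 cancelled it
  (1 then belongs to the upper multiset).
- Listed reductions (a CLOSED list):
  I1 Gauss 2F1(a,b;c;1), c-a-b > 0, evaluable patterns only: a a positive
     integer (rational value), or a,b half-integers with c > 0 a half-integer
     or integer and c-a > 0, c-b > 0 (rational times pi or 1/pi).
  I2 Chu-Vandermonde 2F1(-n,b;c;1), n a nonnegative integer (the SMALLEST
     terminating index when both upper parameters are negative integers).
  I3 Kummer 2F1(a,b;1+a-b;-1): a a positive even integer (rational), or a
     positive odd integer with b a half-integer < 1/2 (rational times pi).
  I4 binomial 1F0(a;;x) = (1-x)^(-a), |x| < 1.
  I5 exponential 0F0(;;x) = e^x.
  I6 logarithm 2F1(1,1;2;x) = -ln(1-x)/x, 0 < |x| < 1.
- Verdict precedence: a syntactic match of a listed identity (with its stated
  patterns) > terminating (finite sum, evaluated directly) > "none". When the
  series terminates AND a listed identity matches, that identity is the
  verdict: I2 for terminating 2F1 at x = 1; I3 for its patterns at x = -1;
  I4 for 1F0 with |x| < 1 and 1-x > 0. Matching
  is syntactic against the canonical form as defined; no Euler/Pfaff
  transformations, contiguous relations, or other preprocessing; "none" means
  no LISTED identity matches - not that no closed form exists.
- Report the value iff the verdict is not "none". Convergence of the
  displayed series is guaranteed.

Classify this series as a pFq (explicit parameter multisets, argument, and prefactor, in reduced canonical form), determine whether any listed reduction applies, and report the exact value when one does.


Canonical form: C = -7/10 times 2F1 with upper {-7/4, -5/4}, lower {-3/8}, x = -1/3. Verdict: none. A 2F1 with upper {-7/4, -5/4} fits none of I1-I6 at x = -1/3; the sum runs forever.

Structural cue: t_0 = -7/10 here, and the two k-th powers (C = -7/10) combine into one argument.
Adjacent-term ratio: r(k) = (-1/3) * (k-7/4) (k-5/4) / [(k-3/8) (k+1)] ; factor over Q: parameters, x = (-1/3), and C = -7/10.


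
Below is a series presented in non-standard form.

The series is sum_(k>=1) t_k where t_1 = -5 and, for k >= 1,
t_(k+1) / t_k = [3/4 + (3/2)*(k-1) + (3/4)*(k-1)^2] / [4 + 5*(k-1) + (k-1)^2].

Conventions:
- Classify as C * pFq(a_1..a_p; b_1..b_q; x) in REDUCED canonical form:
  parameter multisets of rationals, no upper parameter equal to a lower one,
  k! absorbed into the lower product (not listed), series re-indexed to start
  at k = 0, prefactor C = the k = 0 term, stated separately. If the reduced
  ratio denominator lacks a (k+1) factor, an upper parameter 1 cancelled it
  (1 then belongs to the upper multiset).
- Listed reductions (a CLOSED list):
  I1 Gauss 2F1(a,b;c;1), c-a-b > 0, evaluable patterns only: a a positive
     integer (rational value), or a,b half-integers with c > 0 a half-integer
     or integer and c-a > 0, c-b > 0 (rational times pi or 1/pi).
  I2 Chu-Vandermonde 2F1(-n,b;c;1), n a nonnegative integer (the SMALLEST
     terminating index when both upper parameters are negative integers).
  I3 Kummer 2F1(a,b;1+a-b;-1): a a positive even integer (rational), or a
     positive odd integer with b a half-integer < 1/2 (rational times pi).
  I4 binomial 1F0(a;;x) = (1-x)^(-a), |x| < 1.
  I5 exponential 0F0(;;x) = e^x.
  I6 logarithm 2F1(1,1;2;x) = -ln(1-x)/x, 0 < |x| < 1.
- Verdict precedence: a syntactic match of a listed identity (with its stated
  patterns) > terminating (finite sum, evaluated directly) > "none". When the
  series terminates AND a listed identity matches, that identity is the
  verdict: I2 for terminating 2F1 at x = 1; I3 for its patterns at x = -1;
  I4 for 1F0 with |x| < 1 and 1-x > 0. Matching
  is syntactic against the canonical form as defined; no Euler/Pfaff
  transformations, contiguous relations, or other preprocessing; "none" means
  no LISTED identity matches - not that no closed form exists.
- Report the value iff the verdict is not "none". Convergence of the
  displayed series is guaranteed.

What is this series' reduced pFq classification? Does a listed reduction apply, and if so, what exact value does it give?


Canonical form: C = -5 times 2F1 with upper {1, 1}, lower {4}, x = 3/4. Verdict: none. A 2F1 with upper {1, 1} fits none of I1-I6 at x = 3/4; the sum runs forever.

Key step: from the first term -5: the expanded ratio factors over Q; prefactor -5, roots give parameters.
Term ratio: r(k) = (3/4) * (k+1) (k+1) / [(k+4) (k+1)] - rational in k, leading ratio (3/4); with t_0 = -5, classification follows.


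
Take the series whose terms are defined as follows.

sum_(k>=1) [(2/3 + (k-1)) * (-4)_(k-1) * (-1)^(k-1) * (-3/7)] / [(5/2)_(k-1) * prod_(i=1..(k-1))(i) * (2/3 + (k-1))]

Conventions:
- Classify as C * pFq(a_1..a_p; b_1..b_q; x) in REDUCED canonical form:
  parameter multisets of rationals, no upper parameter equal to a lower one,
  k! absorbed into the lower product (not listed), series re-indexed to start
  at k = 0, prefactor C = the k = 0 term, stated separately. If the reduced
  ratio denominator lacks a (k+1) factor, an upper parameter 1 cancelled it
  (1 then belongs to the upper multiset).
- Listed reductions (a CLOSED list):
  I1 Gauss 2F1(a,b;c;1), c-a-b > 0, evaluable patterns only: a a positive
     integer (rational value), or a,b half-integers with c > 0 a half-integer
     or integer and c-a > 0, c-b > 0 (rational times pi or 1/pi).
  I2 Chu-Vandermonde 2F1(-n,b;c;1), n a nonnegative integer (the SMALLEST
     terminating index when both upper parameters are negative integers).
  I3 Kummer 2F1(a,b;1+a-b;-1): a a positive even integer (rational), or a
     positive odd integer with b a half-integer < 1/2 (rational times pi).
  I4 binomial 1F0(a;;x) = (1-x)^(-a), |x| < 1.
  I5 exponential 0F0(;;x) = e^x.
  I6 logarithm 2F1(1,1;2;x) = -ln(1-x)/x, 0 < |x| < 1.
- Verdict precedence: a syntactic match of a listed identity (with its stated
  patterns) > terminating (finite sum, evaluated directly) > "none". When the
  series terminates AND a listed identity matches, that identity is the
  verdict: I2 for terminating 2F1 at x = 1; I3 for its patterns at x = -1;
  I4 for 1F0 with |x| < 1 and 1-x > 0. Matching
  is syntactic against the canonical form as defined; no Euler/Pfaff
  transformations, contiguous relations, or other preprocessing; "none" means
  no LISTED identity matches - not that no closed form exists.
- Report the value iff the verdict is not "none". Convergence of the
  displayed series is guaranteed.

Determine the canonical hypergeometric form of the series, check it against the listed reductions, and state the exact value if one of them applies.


At argument -1: a 1F1 with upper {-4}, lower {5/2}, scaled by C = -3/7. Verdict: terminating. (-4)_k vanishes past k = 4, leaving a 5-term sum, computed directly. Hence: -1679/1155.

Key step: x = (-1) and striking the common factor k + 2/3 reduces the term (C = -3/7, x = -1).
Term ratio: r(k) = (-1) * (k-4) / [(k+5/2) (k+1)] - poly over poly, x = (-1) from leading terms; C = -3/7 at k = 0.


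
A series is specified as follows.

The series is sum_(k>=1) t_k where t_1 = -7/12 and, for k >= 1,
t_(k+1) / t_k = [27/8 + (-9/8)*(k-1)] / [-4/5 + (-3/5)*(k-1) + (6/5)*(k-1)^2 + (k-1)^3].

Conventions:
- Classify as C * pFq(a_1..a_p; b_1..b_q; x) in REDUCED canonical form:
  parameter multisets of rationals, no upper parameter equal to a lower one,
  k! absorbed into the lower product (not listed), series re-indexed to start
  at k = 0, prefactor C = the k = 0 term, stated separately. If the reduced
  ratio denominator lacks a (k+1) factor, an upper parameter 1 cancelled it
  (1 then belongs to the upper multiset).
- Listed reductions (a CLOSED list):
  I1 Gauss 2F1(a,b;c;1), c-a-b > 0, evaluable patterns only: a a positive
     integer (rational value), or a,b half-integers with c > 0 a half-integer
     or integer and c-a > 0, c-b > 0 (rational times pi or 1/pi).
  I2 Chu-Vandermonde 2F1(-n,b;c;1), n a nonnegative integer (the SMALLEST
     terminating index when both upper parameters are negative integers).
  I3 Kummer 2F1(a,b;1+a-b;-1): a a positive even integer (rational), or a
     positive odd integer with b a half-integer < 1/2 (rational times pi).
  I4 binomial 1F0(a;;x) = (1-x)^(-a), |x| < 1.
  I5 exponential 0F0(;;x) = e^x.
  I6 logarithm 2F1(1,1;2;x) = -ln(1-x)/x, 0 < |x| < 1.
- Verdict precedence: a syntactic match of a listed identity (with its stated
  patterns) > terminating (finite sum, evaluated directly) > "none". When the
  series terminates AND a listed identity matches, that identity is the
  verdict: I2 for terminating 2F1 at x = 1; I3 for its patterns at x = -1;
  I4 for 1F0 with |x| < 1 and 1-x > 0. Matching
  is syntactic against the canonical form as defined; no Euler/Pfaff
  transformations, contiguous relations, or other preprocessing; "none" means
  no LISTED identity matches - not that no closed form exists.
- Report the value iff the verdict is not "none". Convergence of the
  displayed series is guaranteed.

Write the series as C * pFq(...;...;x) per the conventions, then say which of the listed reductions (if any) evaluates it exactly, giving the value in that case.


Prefactor -7/12, argument -9/8: 1F2 with upper {-3} over lower {-4/5, 1}. Verdict: terminating at k = 3: the factor (-3)_k kills every later term; summing the 4 survivors is exact. Its exact value is 935851/98304.

First insight: t_0 being -7/12, roots of the ratio polynomials (prefactor -7/12) are the negated parameters.
Step ratio: r(k) = (-9/8) * (k-3) / [(k-4/5) (k+1) (k+1)] - rational in k, leading ratio (-9/8); with t_0 = -7/12, classification follows.


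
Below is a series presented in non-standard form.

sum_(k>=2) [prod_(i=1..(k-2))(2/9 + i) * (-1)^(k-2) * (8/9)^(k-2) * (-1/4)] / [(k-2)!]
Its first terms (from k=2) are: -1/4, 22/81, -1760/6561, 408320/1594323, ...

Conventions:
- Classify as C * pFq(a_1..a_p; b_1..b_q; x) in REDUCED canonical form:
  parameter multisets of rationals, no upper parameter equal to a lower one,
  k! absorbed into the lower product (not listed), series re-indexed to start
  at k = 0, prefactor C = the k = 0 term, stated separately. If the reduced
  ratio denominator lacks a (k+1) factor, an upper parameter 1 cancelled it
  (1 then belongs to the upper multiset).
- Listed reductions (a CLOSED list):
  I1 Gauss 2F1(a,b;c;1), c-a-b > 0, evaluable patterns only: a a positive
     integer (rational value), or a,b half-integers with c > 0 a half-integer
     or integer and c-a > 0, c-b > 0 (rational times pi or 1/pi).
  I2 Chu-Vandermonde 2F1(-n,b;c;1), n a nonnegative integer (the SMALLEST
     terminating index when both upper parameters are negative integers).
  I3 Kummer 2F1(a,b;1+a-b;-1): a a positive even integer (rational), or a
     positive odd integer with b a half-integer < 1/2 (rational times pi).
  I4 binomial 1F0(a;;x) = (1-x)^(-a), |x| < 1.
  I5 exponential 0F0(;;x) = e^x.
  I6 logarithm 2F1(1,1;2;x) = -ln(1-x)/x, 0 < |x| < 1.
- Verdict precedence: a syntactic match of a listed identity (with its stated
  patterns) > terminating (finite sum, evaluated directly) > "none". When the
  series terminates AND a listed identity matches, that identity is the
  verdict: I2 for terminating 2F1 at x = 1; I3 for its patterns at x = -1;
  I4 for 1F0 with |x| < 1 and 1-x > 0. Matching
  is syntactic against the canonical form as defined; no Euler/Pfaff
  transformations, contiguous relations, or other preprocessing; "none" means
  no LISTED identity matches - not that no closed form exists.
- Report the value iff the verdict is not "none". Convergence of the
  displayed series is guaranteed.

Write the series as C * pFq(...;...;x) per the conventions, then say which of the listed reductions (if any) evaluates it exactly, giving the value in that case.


First insight: with t_0 = -1/4, the (-1)^k factor (prefactor -1/4) folds into the argument's sign.
Ratio: r(k) = (-8/9) * (k+11/9) / [(k+1)] - rational in k, leading ratio (-8/9); with t_0 = -1/4, classification follows.

x = -8/9 here; the reduced form reads 1F0, upper {11/9}, lower {-}, C = -1/4. Verdict (x = -8/9): the I4 binomial reduction applies (the 1F0 binomial series: exponent -11/9, x = -8/9). Sum: (-1/4) * (17/9)^(-11/9).


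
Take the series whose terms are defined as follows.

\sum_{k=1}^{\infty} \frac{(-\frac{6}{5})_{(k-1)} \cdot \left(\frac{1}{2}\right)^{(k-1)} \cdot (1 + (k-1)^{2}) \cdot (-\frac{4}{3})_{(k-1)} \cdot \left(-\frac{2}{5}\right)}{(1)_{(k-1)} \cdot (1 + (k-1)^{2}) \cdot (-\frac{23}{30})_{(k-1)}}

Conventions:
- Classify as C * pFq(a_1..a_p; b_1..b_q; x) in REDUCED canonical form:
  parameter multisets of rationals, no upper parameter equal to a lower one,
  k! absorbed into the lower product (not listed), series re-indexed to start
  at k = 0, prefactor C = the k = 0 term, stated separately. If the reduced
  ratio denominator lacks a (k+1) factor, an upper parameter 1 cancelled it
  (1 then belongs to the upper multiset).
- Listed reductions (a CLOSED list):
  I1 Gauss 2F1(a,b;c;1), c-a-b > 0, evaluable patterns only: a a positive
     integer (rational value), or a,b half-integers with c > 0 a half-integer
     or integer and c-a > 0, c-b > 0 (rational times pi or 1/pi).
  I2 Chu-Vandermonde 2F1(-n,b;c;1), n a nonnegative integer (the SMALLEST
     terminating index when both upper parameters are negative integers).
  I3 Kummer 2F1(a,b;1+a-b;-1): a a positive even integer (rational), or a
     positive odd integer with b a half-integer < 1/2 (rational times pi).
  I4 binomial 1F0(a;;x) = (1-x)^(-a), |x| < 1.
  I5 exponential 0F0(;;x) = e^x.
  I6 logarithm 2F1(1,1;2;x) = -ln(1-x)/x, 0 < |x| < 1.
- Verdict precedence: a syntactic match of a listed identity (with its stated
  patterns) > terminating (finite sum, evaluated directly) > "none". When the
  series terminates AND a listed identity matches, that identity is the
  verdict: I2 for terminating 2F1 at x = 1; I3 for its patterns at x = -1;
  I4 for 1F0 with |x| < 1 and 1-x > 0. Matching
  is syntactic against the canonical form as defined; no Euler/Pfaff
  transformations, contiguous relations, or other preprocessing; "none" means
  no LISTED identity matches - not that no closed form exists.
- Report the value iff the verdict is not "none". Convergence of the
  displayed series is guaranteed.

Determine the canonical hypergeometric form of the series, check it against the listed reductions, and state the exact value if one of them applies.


The series (x = \frac{1}{2}) is 2F1: upper {-\frac{4}{3}, -\frac{6}{5}}, lower {-\frac{23}{30}}, prefactor -\frac{2}{5}. Verdict: none. No listed pattern accepts 2F1(-\frac{4}{3}, -\frac{6}{5}; -\frac{23}{30}; \frac{1}{2}).

Structural cue: from the first term -\frac{2}{5}: k^2 + 1 divides numerator and denominator alike; C = -2/5, x = 1/2 after cancelling.
Term ratio: r(k) = \frac{1}{2} * (k-\frac{4}{3}) (k-\frac{6}{5}) / [(k-\frac{23}{30}) (k+1)] ; factor over Q: parameters, x = \frac{1}{2}, and C = -\frac{2}{5}.


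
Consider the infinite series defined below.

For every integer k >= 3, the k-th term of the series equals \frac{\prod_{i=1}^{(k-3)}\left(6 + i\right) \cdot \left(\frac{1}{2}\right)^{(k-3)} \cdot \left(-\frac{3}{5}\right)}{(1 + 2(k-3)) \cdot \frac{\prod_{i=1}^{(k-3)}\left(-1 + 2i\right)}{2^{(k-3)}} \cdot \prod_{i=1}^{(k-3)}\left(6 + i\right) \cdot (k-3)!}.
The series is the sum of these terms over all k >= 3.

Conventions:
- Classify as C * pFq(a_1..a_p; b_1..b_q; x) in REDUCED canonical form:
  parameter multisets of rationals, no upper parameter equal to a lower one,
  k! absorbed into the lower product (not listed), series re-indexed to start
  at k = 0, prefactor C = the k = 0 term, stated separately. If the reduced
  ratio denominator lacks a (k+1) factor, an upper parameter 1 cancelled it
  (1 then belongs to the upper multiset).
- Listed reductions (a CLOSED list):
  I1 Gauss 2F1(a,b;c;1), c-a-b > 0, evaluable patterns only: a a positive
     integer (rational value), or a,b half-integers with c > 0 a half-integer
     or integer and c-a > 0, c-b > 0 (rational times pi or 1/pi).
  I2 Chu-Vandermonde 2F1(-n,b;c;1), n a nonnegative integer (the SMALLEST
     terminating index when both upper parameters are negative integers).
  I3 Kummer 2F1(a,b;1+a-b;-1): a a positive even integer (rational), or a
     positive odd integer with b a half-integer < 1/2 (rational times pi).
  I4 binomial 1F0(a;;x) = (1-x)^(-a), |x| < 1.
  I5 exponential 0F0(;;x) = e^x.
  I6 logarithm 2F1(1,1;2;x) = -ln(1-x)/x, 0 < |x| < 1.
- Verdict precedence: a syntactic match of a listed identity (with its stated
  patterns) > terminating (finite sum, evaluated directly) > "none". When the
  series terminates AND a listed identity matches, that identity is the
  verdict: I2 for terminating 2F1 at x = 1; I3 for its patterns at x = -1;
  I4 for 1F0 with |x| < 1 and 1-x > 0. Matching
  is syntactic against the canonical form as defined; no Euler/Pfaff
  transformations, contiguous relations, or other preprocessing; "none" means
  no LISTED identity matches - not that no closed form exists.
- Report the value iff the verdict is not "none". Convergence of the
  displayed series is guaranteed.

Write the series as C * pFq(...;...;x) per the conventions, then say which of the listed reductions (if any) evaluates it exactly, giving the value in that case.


Canonical form: C = -\frac{3}{5} times 0F1 with upper {-}, lower {\frac{3}{2}}, x = \frac{1}{2}. Verdict: none. Every listed pattern misses the 0F1 form at \frac{1}{2}, upper {-}.

Structural cue: with t_0 = -\frac{3}{5}, the lower (2k+1) factor (C = -3/5) shifts a half-integer Pochhammer.
Term ratio: r(k) = \frac{1}{2} * 1 / [(k+\frac{3}{2}) (k+1)] - rational; roots negated = parameters, x = \frac{1}{2}, C = -\frac{3}{5}.


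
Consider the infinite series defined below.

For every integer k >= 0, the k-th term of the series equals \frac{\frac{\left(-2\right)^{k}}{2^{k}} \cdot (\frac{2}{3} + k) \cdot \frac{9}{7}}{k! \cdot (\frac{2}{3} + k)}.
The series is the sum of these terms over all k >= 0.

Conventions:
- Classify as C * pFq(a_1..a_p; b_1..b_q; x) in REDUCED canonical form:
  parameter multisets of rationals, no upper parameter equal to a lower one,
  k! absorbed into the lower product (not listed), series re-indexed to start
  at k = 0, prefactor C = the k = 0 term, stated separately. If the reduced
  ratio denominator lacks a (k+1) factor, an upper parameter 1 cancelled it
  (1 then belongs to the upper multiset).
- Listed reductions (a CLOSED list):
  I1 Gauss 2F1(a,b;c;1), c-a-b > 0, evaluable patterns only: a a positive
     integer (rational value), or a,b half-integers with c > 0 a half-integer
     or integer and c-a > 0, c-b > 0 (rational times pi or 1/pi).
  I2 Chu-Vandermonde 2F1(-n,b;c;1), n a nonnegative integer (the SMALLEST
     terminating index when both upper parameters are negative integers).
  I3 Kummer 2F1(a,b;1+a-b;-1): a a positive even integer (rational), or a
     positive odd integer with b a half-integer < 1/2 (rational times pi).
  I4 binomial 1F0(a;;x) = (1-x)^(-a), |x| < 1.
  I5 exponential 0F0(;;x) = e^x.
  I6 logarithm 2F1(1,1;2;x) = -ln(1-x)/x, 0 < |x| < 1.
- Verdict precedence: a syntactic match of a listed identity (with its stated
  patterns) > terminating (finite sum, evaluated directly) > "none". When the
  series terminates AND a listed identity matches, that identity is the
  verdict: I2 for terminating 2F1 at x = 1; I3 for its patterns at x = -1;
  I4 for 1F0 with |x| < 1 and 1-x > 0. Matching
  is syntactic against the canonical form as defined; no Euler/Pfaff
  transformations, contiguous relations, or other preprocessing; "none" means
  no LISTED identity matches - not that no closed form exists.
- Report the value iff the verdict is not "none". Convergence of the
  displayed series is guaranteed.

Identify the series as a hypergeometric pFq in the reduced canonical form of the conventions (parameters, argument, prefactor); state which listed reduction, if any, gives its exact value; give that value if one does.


This is \frac{9}{7} * 0F0(-; -; -1) in reduced canonical form. Verdict: this is the I5 exponential reduction (the 0F0 exponential series at x = -1). Hence: \frac{9}{7} \cdot e^{-1}.

The tell: t_0 = \frac{9}{7} here, and the factor k + 2/3 cancels (top and bottom), leaving prefactor 9/7.
Adjacent-term ratio: r(k) = -1 * 1 / [(k+1)] - rational in k. x = -1; t_0 = \frac{9}{7}; negate the roots.


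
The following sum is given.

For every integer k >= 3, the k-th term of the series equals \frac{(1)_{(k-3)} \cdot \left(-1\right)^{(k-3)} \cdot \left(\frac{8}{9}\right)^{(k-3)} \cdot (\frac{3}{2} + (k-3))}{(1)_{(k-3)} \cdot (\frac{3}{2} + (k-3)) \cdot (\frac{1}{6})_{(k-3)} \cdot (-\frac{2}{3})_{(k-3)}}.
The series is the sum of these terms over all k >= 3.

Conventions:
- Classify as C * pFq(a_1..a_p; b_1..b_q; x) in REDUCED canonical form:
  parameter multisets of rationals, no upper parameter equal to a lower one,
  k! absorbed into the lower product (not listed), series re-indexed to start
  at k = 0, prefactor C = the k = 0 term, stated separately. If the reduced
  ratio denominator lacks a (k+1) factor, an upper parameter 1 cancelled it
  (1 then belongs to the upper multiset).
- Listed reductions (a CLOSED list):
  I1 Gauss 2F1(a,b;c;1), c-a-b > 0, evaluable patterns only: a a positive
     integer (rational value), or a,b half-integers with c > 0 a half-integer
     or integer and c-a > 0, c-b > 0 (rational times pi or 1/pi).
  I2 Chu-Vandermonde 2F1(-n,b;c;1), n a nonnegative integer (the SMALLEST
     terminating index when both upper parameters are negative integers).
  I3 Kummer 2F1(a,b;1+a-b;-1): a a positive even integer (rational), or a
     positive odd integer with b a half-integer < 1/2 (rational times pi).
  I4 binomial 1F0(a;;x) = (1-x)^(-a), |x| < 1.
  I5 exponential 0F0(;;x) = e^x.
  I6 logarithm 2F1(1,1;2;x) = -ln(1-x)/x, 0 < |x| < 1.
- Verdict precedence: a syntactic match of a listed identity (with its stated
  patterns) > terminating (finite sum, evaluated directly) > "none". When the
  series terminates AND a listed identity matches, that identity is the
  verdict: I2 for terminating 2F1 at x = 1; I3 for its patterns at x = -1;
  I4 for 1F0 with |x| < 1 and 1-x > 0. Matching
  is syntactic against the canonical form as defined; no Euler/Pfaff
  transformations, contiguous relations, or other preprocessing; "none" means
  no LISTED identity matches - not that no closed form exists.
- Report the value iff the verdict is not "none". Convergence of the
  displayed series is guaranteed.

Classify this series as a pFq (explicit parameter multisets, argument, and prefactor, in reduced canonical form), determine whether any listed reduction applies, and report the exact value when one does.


With C = 1: the canonical form is 1F2(1; -\frac{2}{3}, \frac{1}{6}; -\frac{8}{9}). Verdict: none (x = -\frac{8}{9}): each listed identity misses the multisets {1} ; {-\frac{2}{3}, \frac{1}{6}}.

Structural cue: from the first term 1: striking the common factor k + 3/2 reduces the term (C = 1, x = -8/9).
Step ratio: r(k) = -\frac{8}{9} * (k+1) / [(k-\frac{2}{3}) (k+\frac{1}{6}) (k+1)] - rational; roots negated = parameters, x = -\frac{8}{9}, C = 1.


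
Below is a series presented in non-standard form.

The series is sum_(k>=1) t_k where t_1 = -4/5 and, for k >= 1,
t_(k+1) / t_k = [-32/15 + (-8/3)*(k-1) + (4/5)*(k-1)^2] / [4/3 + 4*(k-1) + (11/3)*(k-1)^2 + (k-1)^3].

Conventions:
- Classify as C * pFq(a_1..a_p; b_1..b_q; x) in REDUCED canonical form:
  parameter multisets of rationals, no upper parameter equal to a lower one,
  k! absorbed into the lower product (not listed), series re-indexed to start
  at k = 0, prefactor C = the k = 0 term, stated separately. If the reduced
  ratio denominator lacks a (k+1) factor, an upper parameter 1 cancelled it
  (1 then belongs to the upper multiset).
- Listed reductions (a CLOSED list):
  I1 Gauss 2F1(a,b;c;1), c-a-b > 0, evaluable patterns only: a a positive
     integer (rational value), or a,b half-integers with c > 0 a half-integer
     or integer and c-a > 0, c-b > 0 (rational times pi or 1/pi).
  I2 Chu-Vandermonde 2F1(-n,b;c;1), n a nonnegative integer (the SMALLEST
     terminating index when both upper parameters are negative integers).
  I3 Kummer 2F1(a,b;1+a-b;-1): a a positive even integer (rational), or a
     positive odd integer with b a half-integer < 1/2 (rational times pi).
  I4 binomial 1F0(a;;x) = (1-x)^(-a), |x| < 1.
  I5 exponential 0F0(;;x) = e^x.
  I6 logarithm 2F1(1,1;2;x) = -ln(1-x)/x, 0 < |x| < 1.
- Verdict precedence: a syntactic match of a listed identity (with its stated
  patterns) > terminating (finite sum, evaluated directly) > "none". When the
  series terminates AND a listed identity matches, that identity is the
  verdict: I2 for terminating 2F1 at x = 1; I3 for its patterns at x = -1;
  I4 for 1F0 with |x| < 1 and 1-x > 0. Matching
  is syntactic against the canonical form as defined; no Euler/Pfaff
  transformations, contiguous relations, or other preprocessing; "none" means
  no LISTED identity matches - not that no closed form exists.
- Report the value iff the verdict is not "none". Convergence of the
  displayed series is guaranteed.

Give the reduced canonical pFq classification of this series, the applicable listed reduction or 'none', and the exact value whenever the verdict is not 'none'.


This is -4/5 * 1F1(-4; 2; 4/5) in reduced canonical form. Verdict: terminating. With -4 upstairs the series is a 5-term polynomial sum; evaluated term by term. Sum: 524/15625.

Structural cue: from the first term -4/5: roots of the ratio polynomials (C = -4/5) are the negated parameters.
Term ratio: r(k) = (4/5) * (k-4) / [(k+2) (k+1)] ; factor over Q: parameters, x = (4/5), and C = -4/5.


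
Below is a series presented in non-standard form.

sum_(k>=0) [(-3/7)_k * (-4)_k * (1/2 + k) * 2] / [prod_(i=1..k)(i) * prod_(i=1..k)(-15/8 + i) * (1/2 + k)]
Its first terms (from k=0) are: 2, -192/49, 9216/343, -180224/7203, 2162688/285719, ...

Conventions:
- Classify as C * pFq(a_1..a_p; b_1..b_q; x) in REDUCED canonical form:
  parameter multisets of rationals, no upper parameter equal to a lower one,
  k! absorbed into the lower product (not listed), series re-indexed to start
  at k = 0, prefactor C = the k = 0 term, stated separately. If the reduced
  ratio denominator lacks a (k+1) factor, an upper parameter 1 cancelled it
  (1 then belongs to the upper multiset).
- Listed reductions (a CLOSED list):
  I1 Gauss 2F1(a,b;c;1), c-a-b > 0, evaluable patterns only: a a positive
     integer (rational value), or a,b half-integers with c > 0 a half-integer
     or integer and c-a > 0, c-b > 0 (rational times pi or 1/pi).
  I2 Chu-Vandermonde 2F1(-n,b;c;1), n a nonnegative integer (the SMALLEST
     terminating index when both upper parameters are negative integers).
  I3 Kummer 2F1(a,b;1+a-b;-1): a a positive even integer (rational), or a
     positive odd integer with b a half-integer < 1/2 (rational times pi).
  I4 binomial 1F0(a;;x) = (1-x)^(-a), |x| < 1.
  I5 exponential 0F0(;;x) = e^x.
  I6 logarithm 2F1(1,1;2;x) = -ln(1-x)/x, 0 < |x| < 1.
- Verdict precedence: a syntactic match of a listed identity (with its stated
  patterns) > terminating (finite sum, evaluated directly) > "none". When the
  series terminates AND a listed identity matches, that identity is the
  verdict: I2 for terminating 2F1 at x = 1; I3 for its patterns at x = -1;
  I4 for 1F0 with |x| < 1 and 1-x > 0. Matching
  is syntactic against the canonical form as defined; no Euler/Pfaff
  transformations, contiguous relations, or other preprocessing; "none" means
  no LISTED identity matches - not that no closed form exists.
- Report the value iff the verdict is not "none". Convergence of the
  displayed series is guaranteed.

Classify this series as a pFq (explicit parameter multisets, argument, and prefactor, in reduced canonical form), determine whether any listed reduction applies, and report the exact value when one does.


The series (x = 1) is 2F1: upper {-4, -3/7}, lower {-7/8}, prefactor 2. Verdict: Chu-Vandermonde (I2) fires (terminating 2F1 at x = 1 with n = 4, b = -3/7, c = -7/8). Its exact value is 6427850/857157.

Key step: t_0 = 2 here, and the product of the first k integers (C = 2, x = 1) is k!.
Consecutive-term ratio: r(k) = 1 * (k-4) (k-3/7) / [(k-7/8) (k+1)] - poly over poly, x = 1 from leading terms; C = 2 at k = 0.


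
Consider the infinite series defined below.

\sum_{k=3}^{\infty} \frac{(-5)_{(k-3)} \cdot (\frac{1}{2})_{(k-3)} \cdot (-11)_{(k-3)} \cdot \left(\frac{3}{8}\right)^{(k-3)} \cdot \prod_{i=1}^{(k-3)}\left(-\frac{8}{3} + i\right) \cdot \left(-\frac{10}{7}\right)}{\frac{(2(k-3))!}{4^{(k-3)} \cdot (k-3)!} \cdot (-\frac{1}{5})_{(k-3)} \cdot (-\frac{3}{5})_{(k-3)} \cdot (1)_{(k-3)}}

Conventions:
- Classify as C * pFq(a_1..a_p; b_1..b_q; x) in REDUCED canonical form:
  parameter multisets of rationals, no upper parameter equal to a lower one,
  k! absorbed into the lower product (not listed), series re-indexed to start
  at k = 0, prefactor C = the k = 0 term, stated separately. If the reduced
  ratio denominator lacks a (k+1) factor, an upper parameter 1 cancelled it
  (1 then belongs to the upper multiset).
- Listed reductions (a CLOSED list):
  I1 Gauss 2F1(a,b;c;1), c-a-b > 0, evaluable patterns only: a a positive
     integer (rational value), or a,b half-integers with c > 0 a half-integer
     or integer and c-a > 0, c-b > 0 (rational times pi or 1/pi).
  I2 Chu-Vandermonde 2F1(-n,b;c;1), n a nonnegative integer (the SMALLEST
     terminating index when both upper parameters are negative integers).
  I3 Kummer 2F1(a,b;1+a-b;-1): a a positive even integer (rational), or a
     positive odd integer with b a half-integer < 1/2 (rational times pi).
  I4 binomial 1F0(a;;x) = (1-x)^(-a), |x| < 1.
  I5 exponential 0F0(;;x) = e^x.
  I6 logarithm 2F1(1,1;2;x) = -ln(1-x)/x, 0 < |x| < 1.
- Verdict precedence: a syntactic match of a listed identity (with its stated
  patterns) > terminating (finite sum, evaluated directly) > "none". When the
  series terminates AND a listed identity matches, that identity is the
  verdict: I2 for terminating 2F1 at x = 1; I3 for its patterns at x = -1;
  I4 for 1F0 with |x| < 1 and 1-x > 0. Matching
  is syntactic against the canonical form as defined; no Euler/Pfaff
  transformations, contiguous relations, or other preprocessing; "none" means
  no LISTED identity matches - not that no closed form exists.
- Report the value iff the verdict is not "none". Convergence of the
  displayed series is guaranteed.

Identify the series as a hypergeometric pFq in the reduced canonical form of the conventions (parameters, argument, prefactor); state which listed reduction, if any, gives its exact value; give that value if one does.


Classification (C = -\frac{10}{7}): 3F2 with upper {-11, -5, -\frac{5}{3}}, lower {-\frac{3}{5}, -\frac{1}{5}}, argument x = \frac{3}{8}. Verdict: terminating - no listed pattern fits, but -5 in the upper list cuts the series at k = 5; direct evaluation. Its exact value is -\frac{26604027046645}{2722750464}.

Structural cue: with t_0 = -\frac{10}{7}, the running product (C = -10/7, x = 3/8) telescopes to a rising factorial.
Ratio: r(k) = \frac{3}{8} * (k-11) (k-5) (k-\frac{5}{3}) / [(k-\frac{3}{5}) (k-\frac{1}{5}) (k+1)] - rational in k, leading ratio \frac{3}{8}; with t_0 = -\frac{10}{7}, classification follows.


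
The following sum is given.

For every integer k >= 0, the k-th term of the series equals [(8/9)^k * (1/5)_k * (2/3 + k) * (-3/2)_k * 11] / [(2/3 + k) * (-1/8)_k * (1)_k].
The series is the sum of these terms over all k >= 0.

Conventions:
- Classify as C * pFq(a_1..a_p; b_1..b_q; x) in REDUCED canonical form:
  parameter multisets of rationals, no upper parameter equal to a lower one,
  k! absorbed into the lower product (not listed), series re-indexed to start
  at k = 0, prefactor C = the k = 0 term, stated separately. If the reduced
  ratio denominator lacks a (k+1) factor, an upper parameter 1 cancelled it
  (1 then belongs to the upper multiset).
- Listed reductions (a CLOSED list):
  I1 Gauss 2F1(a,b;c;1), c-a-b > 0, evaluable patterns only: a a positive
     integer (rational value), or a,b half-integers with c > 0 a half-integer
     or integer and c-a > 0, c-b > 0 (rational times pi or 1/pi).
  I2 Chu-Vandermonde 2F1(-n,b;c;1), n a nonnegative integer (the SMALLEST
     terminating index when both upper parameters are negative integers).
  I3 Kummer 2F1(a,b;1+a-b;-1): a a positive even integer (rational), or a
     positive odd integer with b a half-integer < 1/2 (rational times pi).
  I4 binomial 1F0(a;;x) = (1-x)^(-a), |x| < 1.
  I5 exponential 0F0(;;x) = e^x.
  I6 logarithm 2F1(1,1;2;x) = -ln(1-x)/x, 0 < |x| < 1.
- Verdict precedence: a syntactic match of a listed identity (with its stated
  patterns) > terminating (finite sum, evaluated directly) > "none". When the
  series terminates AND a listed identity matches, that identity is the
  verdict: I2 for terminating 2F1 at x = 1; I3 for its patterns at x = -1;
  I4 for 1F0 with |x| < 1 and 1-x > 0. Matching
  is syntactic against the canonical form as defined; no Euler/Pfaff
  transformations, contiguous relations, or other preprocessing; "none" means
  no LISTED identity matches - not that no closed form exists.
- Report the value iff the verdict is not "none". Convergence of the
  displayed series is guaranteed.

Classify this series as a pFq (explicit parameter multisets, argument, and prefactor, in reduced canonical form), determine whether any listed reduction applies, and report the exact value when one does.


This is 11 * 2F1(-3/2, 1/5; -1/8; 8/9) in reduced canonical form. Verdict: none here - no I1-I6 shape fits x = 8/9 with lower {-1/8}.

First insight: x = (8/9) and (1)_k (C = 11, x = 8/9) is k! itself.
Step ratio: r(k) = (8/9) * (k-3/2) (k+1/5) / [(k-1/8) (k+1)] - rational in k, leading ratio (8/9); with t_0 = 11, classification follows.
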